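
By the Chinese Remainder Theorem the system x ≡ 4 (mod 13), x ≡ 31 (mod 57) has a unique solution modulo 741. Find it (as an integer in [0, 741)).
The moduli 13, 57 are pairwise coprime, so by the CRT there is a unique solution mod 13·57 = 741.
Solve by successive substitution. Start with x ≡ 4 (mod 13).
  Combine with x ≡ 31 (mod 57): write x = 4 + 13·t and require 4 + 13·t ≡ 31 (mod 57), i.e. 13·t ≡ 31 − 4 ≡ 27 (mod 57). Since 13^(−1) ≡ 22 (mod 57), t ≡ 22·27 ≡ 24 (mod 57). So x ≡ 4 + 13·24 = 316 (mod 741).
Unique solution in [0, 741): x = 316.

Final answer: x ≡ 316 (mod 741); the representative in [0, 741) is 316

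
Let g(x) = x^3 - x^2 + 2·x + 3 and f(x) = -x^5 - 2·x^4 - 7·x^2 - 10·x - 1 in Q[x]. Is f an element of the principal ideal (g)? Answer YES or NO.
In Q[x] the ideal (g) consists of all multiples of g, so f ∈ (g) iff g | f, i.e. iff the remainder of f on division by g is 0. Divide f by g (g is monic, so eliminate the leading term of the running remainder at each step):
  leading term -x^5: subtract (-x^2)·g(x) = -x^5 + x^4 - 2·x^3 - 3·x^2, leaving -3·x^4 + 2·x^3 - 4·x^2 - 10·x - 1
  leading term -3·x^4: subtract (-3·x)·g(x) = -3·x^4 + 3·x^3 - 6·x^2 - 9·x, leaving -x^3 + 2·x^2 - x - 1
  leading term -x^3: subtract (-1)·g(x) = -x^3 + x^2 - 2·x - 3, leaving x^2 + x + 2
The remainder r(x) = x^2 + x + 2 ≠ 0 (and deg r < deg g), so g ∤ f, i.e. f ∉ (g).

Final answer: NO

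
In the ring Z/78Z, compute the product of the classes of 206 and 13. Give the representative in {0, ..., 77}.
26

Reduce the factors first: 206 ≡ 50 (mod 78), so 206 · 13 ≡ 50 · 13 (mod 78). 50 · 13 = 650. Dividing by 78: 650 = 8·78 + 26. So (206 · 13) mod 78 = 26.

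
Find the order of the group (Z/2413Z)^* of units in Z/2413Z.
|(Z/2413Z)^*| = 2268

(Z/2413Z)^* consists of the classes a with gcd(a, 2413) = 1, so its order is φ(2413). φ is multiplicative, with φ(p^e) = p^e − p^(e−1). Factorise 2413 = 19 · 127. Then
  φ(2413) = (19 − 1) · (127 − 1) = 18 · 126 = 2268.
Thus |(Z/2413Z)^*| = 2268.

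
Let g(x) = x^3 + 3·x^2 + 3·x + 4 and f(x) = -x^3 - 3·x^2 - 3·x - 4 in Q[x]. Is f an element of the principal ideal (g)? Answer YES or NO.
YES

In Q[x] the ideal (g) consists of all multiples of g, so f ∈ (g) iff g | f, i.e. iff the remainder of f on division by g is 0. Divide f by g (g is monic, so eliminate the leading term of the running remainder at each step):
  leading term -x^3: subtract (-1)·g(x) = -x^3 - 3·x^2 - 3·x - 4, leaving 0
The remainder is 0, so f(x) = g(x) · h(x) with h(x) = -1. Hence g | f, i.e. f ∈ (g).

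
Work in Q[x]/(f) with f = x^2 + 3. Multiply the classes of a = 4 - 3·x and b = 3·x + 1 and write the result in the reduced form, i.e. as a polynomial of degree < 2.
First multiply in Q[x] without reducing: a · b = -9·x^2 + 9·x + 4. Now divide by f(x) = x^2 + 3, eliminating the leading term at each step:
  leading term -9·x^2: subtract (-9)·f(x) = -9·x^2 - 27, leaving 9·x + 31
The degree is now < 2, so this is the remainder. Hence a · b ≡ 9·x + 31 in Q[x]/(f).

Final answer: a · b ≡ 9·x + 31 (mod f(x))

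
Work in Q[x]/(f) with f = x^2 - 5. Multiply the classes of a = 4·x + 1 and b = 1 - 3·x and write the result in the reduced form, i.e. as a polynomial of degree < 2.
First multiply in Q[x] without reducing: a · b = -12·x^2 + x + 1. Now divide by f(x) = x^2 - 5, eliminating the leading term at each step:
  leading term -12·x^2: subtract (-12)·f(x) = 60 - 12·x^2, leaving x - 59
The degree is now < 2, so this is the remainder. Hence a · b ≡ x - 59 in Q[x]/(f).

Final answer: a · b ≡ x - 59 (mod f(x))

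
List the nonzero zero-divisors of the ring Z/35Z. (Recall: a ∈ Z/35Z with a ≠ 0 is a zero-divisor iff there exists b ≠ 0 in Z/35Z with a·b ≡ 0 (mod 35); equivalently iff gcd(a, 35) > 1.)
nonzero zero-divisors of Z/35Z = {5, 7, 10, 14, 15, 20, 21, 25, 28, 30}

An element a ∈ Z/35Z (with a ≠ 0) is a zero-divisor iff gcd(a, 35) > 1 (because a is a unit precisely when gcd(a, n) = 1, and in Z/nZ every nonzero, non-unit element is a zero-divisor). Scan a = 1, ..., 34 and keep those with gcd(a, 35) > 1:
  gcd(5, 35) = 5, gcd(7, 35) = 7, gcd(10, 35) = 5, gcd(14, 35) = 7, gcd(15, 35) = 5, gcd(20, 35) = 5, gcd(21, 35) = 7, gcd(25, 35) = 5, gcd(28, 35) = 7, gcd(30, 35) = 5.
All other a ∈ {1, ..., 34} have gcd(a, 35) = 1 and are units. So the nonzero zero-divisors are exactly the 10 values of a appearing in this scan.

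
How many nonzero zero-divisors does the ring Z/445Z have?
Z/445Z has 92 nonzero zero-divisors

In Z/445Z each nonzero element is either a unit (gcd with 445 is 1) or a zero-divisor (gcd > 1). The number of units is φ(445): factorise 445 = 5 · 89, so φ(445) = (5 − 1) · (89 − 1) = 4 · 88 = 352. The nonzero elements number 445 − 1 = 444. Hence the nonzero zero-divisors number 444 − 352 = 92.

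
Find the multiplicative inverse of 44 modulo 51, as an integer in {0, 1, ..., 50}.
Apply the extended Euclidean algorithm to (51, 44), tracking rows (r, s, t) with s·51 + t·44 = r. Each division r_prev = q·r_cur + r_new produces the new row as (previous row) − q·(current row):
  row A: (51, 1, 0)   [1·51 + 0·44 = 51]
  row B: (44, 0, 1)   [0·51 + 1·44 = 44]
  51 = 1·44 + 7   → row C = row A − 1·row B = (7, 1, −1)   [check: 1·51 − 1·44 = 7]
  44 = 6·7 + 2   → row D = row B − 6·row C = (2, −6, 7)   [check: −6·51 + 7·44 = 2]
  7 = 3·2 + 1   → row E = row C − 3·row D = (1, 19, −22)   [check: 19·51 − 22·44 = 1]
  2 = 2·1 + 0   → remainder 0, stop. gcd = 1 (last nonzero row E).
The gcd is 1, so 44 is invertible mod 51. The last nonzero row gives 19·51 − 22·44 = 1, so t = −22. So 44^(−1) ≡ −22 ≡ 29 (mod 51). Verify: 44 · 29 = 1276 ≡ 1 (mod 51). ✓

Final answer: 44^(−1) ≡ 29 (mod 51)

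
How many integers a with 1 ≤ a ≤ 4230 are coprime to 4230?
1104

The number of a ∈ {1, ..., 4230} with gcd(a, 4230) = 1 is by definition Euler's totient φ(4230). φ is multiplicative, with φ(p^e) = p^e − p^(e−1). Factorise 4230 = 2 · 3^2 · 5 · 47. Then
  φ(4230) = (2 − 1) · (3^2 − 3^1) · (5 − 1) · (47 − 1) = 1 · 6 · 4 · 46 = 1104.
So there are 1104 such integers.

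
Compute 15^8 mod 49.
Use repeated squaring. Binary(8) = 1000. Walk through the bits of the exponent 8 left-to-right: at each bit after the leading one, square the running value, then multiply by 15 if the bit is 1 (always reducing mod 49):
  bit 1 = 1 (leading): start with 15.
  bit 2 = 0: square 15^2 = 225 ≡ 29 (mod 49).
  bit 3 = 0: square 29^2 = 841 ≡ 8 (mod 49).
  bit 4 = 0: square 8^2 = 64 ≡ 15 (mod 49).
Final value: 15^8 ≡ 15 (mod 49).

Final answer: 15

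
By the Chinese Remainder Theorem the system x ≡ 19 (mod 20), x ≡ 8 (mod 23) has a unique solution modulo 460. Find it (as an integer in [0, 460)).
The moduli 20, 23 are pairwise coprime, so by the CRT there is a unique solution mod 20·23 = 460.
Solve by successive substitution. Start with x ≡ 19 (mod 20).
  Combine with x ≡ 8 (mod 23): write x = 19 + 20·t and require 19 + 20·t ≡ 8 (mod 23), i.e. 20·t ≡ 8 − 19 ≡ 12 (mod 23). Since 20^(−1) ≡ 15 (mod 23), t ≡ 15·12 ≡ 19 (mod 23). So x ≡ 19 + 20·19 = 399 (mod 460).
Unique solution in [0, 460): x = 399.

Final answer: x ≡ 399 (mod 460); the representative in [0, 460) is 399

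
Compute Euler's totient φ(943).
φ(943) = 880

φ is multiplicative, with φ(p^e) = p^e − p^(e−1). Factorise 943 = 23 · 41. Then
  φ(943) = (23 − 1) · (41 − 1) = 22 · 40 = 880.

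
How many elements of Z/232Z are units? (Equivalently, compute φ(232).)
Z/232Z has φ(232) = 112 units

An element a ∈ Z/232Z is a unit iff gcd(a, 232) = 1, so the number of units is φ(232). φ is multiplicative, with φ(p^e) = p^e − p^(e−1). Factorise 232 = 2^3 · 29. Then
  φ(232) = (2^3 − 2^2) · (29 − 1) = 4 · 28 = 112.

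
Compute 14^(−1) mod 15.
14^(−1) ≡ 14 (mod 15)

Apply the extended Euclidean algorithm to (15, 14), tracking rows (r, s, t) with s·15 + t·14 = r. Each division r_prev = q·r_cur + r_new produces the new row as (previous row) − q·(current row):
  row A: (15, 1, 0)   [1·15 + 0·14 = 15]
  row B: (14, 0, 1)   [0·15 + 1·14 = 14]
  15 = 1·14 + 1   → row C = row A − 1·row B = (1, 1, −1)   [check: 1·15 − 1·14 = 1]
  14 = 14·1 + 0   → remainder 0, stop. gcd = 1 (last nonzero row C).
The gcd is 1, so 14 is invertible mod 15. The last nonzero row gives 1·15 − 1·14 = 1, so t = −1. So 14^(−1) ≡ −1 ≡ 14 (mod 15). Verify: 14 · 14 = 196 ≡ 1 (mod 15). ✓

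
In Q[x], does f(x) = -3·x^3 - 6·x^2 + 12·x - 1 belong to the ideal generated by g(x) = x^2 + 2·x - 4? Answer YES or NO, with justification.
NO

In Q[x] the ideal (g) consists of all multiples of g, so f ∈ (g) iff g | f, i.e. iff the remainder of f on division by g is 0. Divide f by g (g is monic, so eliminate the leading term of the running remainder at each step):
  leading term -3·x^3: subtract (-3·x)·g(x) = -3·x^3 - 6·x^2 + 12·x, leaving -1
The remainder r(x) = -1 ≠ 0 (and deg r < deg g), so g ∤ f, i.e. f ∉ (g).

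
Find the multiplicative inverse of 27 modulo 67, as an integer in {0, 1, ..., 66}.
27^(−1) ≡ 5 (mod 67)

Apply the extended Euclidean algorithm to (67, 27), tracking rows (r, s, t) with s·67 + t·27 = r. Each division r_prev = q·r_cur + r_new produces the new row as (previous row) − q·(current row):
  row A: (67, 1, 0)   [1·67 + 0·27 = 67]
  row B: (27, 0, 1)   [0·67 + 1·27 = 27]
  67 = 2·27 + 13   → row C = row A − 2·row B = (13, 1, −2)   [check: 1·67 − 2·27 = 13]
  27 = 2·13 + 1   → row D = row B − 2·row C = (1, −2, 5)   [check: −2·67 + 5·27 = 1]
  13 = 13·1 + 0   → remainder 0, stop. gcd = 1 (last nonzero row D).
The gcd is 1, so 27 is invertible mod 67. The last nonzero row gives −2·67 + 5·27 = 1, so t = 5. So 27^(−1) ≡ 5 (mod 67). Verify: 27 · 5 = 135 ≡ 1 (mod 67). ✓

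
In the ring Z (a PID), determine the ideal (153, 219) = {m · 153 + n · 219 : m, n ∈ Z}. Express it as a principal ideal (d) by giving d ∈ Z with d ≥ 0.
In the PID Z, (a, b) is generated by gcd(a, b). Compute gcd(219, 153) with the extended Euclidean algorithm, tracking rows (r, s, t) with s·219 + t·153 = r:
  row A: (219, 1, 0)   [1·219 + 0·153 = 219]
  row B: (153, 0, 1)   [0·219 + 1·153 = 153]
  219 = 1·153 + 66   → row C = row A − 1·row B = (66, 1, −1)   [check: 1·219 − 1·153 = 66]
  153 = 2·66 + 21   → row D = row B − 2·row C = (21, −2, 3)   [check: −2·219 + 3·153 = 21]
  66 = 3·21 + 3   → row E = row C − 3·row D = (3, 7, −10)   [check: 7·219 − 10·153 = 3]
  21 = 7·3 + 0   → remainder 0, stop. gcd = 3 (last nonzero row E).
So gcd(153, 219) = 3, with Bézout identity 7·219 − 10·153 = 3. Containment (⊇): the Bézout identity exhibits 3 as an element of (153, 219), giving (3) ⊆ (153, 219). Containment (⊆): since 3 | 153 and 3 | 219 (153 = 3·51, 219 = 3·73), every Z-linear combination of 153 and 219 is divisible by 3, so (153, 219) ⊆ (3). Therefore (153, 219) = (3), d = 3.

Final answer: (153, 219) = (3); d = 3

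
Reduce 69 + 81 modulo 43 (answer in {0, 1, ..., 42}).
21

Reduce the summands first: 69 ≡ 26, 81 ≡ 38 (mod 43), so 69 + 81 ≡ 26 + 38 (mod 43). 26 + 38 = 64; 64 = 1·43 + 21, so (69 + 81) mod 43 = 21.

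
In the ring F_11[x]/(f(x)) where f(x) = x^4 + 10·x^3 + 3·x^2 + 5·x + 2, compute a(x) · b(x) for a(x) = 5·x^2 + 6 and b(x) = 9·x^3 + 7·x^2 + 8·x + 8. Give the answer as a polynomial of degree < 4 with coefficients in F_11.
Multiply as integer polynomials: a · b = 45·x^5 + 35·x^4 + 94·x^3 + 82·x^2 + 48·x + 48. Reducing coefficients mod 11: a · b ≡ x^5 + 2·x^4 + 6·x^3 + 5·x^2 + 4·x + 4. Now divide by f(x) = x^4 + 10·x^3 + 3·x^2 + 5·x + 2 in F_11[x], eliminating the leading term at each step:
  leading term x^5: subtract (x)·f(x) = x^5 + 10·x^4 + 3·x^3 + 5·x^2 + 2·x, leaving 3·x^4 + 3·x^3 + 2·x + 4 (coefficients mod 11)
  leading term 3·x^4: subtract (3)·f(x) = 3·x^4 + 8·x^3 + 9·x^2 + 4·x + 6, leaving 6·x^3 + 2·x^2 + 9·x + 9 (coefficients mod 11)
The degree is now < 4, so this is the remainder. Hence a · b ≡ 6·x^3 + 2·x^2 + 9·x + 9 in F_11[x]/(f).

Final answer: a · b ≡ 6·x^3 + 2·x^2 + 9·x + 9 (mod f(x))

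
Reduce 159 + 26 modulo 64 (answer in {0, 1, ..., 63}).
Reduce the summands first: 159 ≡ 31 (mod 64), so 159 + 26 ≡ 31 + 26 (mod 64). 31 + 26 = 57; 57 = 0·64 + 57, so (159 + 26) mod 64 = 57.

Final answer: 57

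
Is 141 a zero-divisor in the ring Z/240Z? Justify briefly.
YES

gcd(141, 240) = 3 > 1, so 141 is not a unit in Z/240Z. In Z/nZ every nonzero non-unit is a zero-divisor: explicitly, take b = 240/gcd = 80 ≠ 0 (mod 240); then 141·80 = 11280 = 47·240, i.e. 141·80 ≡ 0 (mod 240). So 141 is a zero-divisor.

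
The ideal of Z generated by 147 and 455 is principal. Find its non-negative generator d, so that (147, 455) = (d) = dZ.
In the PID Z, (a, b) is generated by gcd(a, b). Compute gcd(455, 147) with the extended Euclidean algorithm, tracking rows (r, s, t) with s·455 + t·147 = r:
  row A: (455, 1, 0)   [1·455 + 0·147 = 455]
  row B: (147, 0, 1)   [0·455 + 1·147 = 147]
  455 = 3·147 + 14   → row C = row A − 3·row B = (14, 1, −3)   [check: 1·455 − 3·147 = 14]
  147 = 10·14 + 7   → row D = row B − 10·row C = (7, −10, 31)   [check: −10·455 + 31·147 = 7]
  14 = 2·7 + 0   → remainder 0, stop. gcd = 7 (last nonzero row D).
So gcd(147, 455) = 7, with Bézout identity −10·455 + 31·147 = 7. Containment (⊇): the Bézout identity exhibits 7 as an element of (147, 455), giving (7) ⊆ (147, 455). Containment (⊆): since 7 | 147 and 7 | 455 (147 = 7·21, 455 = 7·65), every Z-linear combination of 147 and 455 is divisible by 7, so (147, 455) ⊆ (7). Therefore (147, 455) = (7), d = 7.

Final answer: (147, 455) = (7); d = 7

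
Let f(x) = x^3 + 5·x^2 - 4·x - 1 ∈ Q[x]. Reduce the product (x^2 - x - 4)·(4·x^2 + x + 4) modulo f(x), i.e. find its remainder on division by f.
a · b ≡ 118·x^2 - 96·x - 39 (mod f(x))

First multiply in Q[x] without reducing: a · b = 4·x^4 - 3·x^3 - 13·x^2 - 8·x - 16. Now divide by f(x) = x^3 + 5·x^2 - 4·x - 1, eliminating the leading term at each step:
  leading term 4·x^4: subtract (4·x)·f(x) = 4·x^4 + 20·x^3 - 16·x^2 - 4·x, leaving -23·x^3 + 3·x^2 - 4·x - 16
  leading term -23·x^3: subtract (-23)·f(x) = -23·x^3 - 115·x^2 + 92·x + 23, leaving 118·x^2 - 96·x - 39
The degree is now < 3, so this is the remainder. Hence a · b ≡ 118·x^2 - 96·x - 39 in Q[x]/(f).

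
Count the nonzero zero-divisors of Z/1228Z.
In Z/1228Z each nonzero element is either a unit (gcd with 1228 is 1) or a zero-divisor (gcd > 1). The number of units is φ(1228): factorise 1228 = 2^2 · 307, so φ(1228) = (2^2 − 2^1) · (307 − 1) = 2 · 306 = 612. The nonzero elements number 1228 − 1 = 1227. Hence the nonzero zero-divisors number 1227 − 612 = 615.

Final answer: Z/1228Z has 615 nonzero zero-divisors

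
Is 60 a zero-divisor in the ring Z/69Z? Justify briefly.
YES

gcd(60, 69) = 3 > 1, so 60 is not a unit in Z/69Z. In Z/nZ every nonzero non-unit is a zero-divisor: explicitly, take b = 69/gcd = 23 ≠ 0 (mod 69); then 60·23 = 1380 = 20·69, i.e. 60·23 ≡ 0 (mod 69). So 60 is a zero-divisor.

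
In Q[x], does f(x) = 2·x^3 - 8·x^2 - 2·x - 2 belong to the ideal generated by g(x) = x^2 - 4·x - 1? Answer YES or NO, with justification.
NO

In Q[x] the ideal (g) consists of all multiples of g, so f ∈ (g) iff g | f, i.e. iff the remainder of f on division by g is 0. Divide f by g (g is monic, so eliminate the leading term of the running remainder at each step):
  leading term 2·x^3: subtract (2·x)·g(x) = 2·x^3 - 8·x^2 - 2·x, leaving -2
The remainder r(x) = -2 ≠ 0 (and deg r < deg g), so g ∤ f, i.e. f ∉ (g).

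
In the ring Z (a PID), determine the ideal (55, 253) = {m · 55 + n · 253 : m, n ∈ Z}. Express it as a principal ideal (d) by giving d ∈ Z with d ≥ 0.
(55, 253) = (11); d = 11

In the PID Z, (a, b) is generated by gcd(a, b). Compute gcd(253, 55) with the extended Euclidean algorithm, tracking rows (r, s, t) with s·253 + t·55 = r:
  row A: (253, 1, 0)   [1·253 + 0·55 = 253]
  row B: (55, 0, 1)   [0·253 + 1·55 = 55]
  253 = 4·55 + 33   → row C = row A − 4·row B = (33, 1, −4)   [check: 1·253 − 4·55 = 33]
  55 = 1·33 + 22   → row D = row B − 1·row C = (22, −1, 5)   [check: −1·253 + 5·55 = 22]
  33 = 1·22 + 11   → row E = row C − 1·row D = (11, 2, −9)   [check: 2·253 − 9·55 = 11]
  22 = 2·11 + 0   → remainder 0, stop. gcd = 11 (last nonzero row E).
So gcd(55, 253) = 11, with Bézout identity 2·253 − 9·55 = 11. Containment (⊇): the Bézout identity exhibits 11 as an element of (55, 253), giving (11) ⊆ (55, 253). Containment (⊆): since 11 | 55 and 11 | 253 (55 = 11·5, 253 = 11·23), every Z-linear combination of 55 and 253 is divisible by 11, so (55, 253) ⊆ (11). Therefore (55, 253) = (11), d = 11.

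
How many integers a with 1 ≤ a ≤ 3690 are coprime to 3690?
The number of a ∈ {1, ..., 3690} with gcd(a, 3690) = 1 is by definition Euler's totient φ(3690). φ is multiplicative, with φ(p^e) = p^e − p^(e−1). Factorise 3690 = 2 · 3^2 · 5 · 41. Then
  φ(3690) = (2 − 1) · (3^2 − 3^1) · (5 − 1) · (41 − 1) = 1 · 6 · 4 · 40 = 960.
So there are 960 such integers.

Final answer: 960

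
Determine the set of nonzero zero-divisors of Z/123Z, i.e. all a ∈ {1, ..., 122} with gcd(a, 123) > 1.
An element a ∈ Z/123Z (with a ≠ 0) is a zero-divisor iff gcd(a, 123) > 1 (because a is a unit precisely when gcd(a, n) = 1, and in Z/nZ every nonzero, non-unit element is a zero-divisor). Scan a = 1, ..., 122 and keep those with gcd(a, 123) > 1:
  gcd(3, 123) = 3, gcd(6, 123) = 3, gcd(9, 123) = 3, gcd(12, 123) = 3, gcd(15, 123) = 3, gcd(18, 123) = 3, gcd(21, 123) = 3, gcd(24, 123) = 3, gcd(27, 123) = 3, gcd(30, 123) = 3, gcd(33, 123) = 3, gcd(36, 123) = 3, gcd(39, 123) = 3, gcd(41, 123) = 41, gcd(42, 123) = 3, gcd(45, 123) = 3, gcd(48, 123) = 3, gcd(51, 123) = 3, gcd(54, 123) = 3, gcd(57, 123) = 3, gcd(60, 123) = 3, gcd(63, 123) = 3, gcd(66, 123) = 3, gcd(69, 123) = 3, gcd(72, 123) = 3, gcd(75, 123) = 3, gcd(78, 123) = 3, gcd(81, 123) = 3, gcd(82, 123) = 41, gcd(84, 123) = 3, gcd(87, 123) = 3, gcd(90, 123) = 3, gcd(93, 123) = 3, gcd(96, 123) = 3, gcd(99, 123) = 3, gcd(102, 123) = 3, gcd(105, 123) = 3, gcd(108, 123) = 3, gcd(111, 123) = 3, gcd(114, 123) = 3, gcd(117, 123) = 3, gcd(120, 123) = 3.
All other a ∈ {1, ..., 122} have gcd(a, 123) = 1 and are units. So the nonzero zero-divisors are exactly the 42 values of a appearing in this scan.

Final answer: nonzero zero-divisors of Z/123Z = {3, 6, 9, 12, 15, 18, 21, 24, 27, 30, 33, 36, 39, 41, 42, 45, 48, 51, 54, 57, 60, 63, 66, 69, 72, 75, 78, 81, 82, 84, 87, 90, 93, 96, 99, 102, 105, 108, 111, 114, 117, 120}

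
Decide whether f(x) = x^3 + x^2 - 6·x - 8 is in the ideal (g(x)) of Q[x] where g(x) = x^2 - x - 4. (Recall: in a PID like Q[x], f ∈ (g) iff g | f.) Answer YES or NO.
In Q[x] the ideal (g) consists of all multiples of g, so f ∈ (g) iff g | f, i.e. iff the remainder of f on division by g is 0. Divide f by g (g is monic, so eliminate the leading term of the running remainder at each step):
  leading term x^3: subtract (x)·g(x) = x^3 - x^2 - 4·x, leaving 2·x^2 - 2·x - 8
  leading term 2·x^2: subtract (2)·g(x) = 2·x^2 - 2·x - 8, leaving 0
The remainder is 0, so f(x) = g(x) · h(x) with h(x) = x + 2. Hence g | f, i.e. f ∈ (g).

Final answer: YES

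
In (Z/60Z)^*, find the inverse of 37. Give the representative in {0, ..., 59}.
37^(−1) ≡ 13 (mod 60)

Apply the extended Euclidean algorithm to (60, 37), tracking rows (r, s, t) with s·60 + t·37 = r. Each division r_prev = q·r_cur + r_new produces the new row as (previous row) − q·(current row):
  row A: (60, 1, 0)   [1·60 + 0·37 = 60]
  row B: (37, 0, 1)   [0·60 + 1·37 = 37]
  60 = 1·37 + 23   → row C = row A − 1·row B = (23, 1, −1)   [check: 1·60 − 1·37 = 23]
  37 = 1·23 + 14   → row D = row B − 1·row C = (14, −1, 2)   [check: −1·60 + 2·37 = 14]
  23 = 1·14 + 9   → row E = row C − 1·row D = (9, 2, −3)   [check: 2·60 − 3·37 = 9]
  14 = 1·9 + 5   → row F = row D − 1·row E = (5, −3, 5)   [check: −3·60 + 5·37 = 5]
  9 = 1·5 + 4   → row G = row E − 1·row F = (4, 5, −8)   [check: 5·60 − 8·37 = 4]
  5 = 1·4 + 1   → row H = row F − 1·row G = (1, −8, 13)   [check: −8·60 + 13·37 = 1]
  4 = 4·1 + 0   → remainder 0, stop. gcd = 1 (last nonzero row H).
The gcd is 1, so 37 is invertible mod 60. The last nonzero row gives −8·60 + 13·37 = 1, so t = 13. So 37^(−1) ≡ 13 (mod 60). Verify: 37 · 13 = 481 ≡ 1 (mod 60). ✓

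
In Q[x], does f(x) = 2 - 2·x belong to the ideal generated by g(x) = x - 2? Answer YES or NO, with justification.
NO

In Q[x] the ideal (g) consists of all multiples of g, so f ∈ (g) iff g | f, i.e. iff the remainder of f on division by g is 0. Divide f by g (g is monic, so eliminate the leading term of the running remainder at each step):
  leading term -2·x: subtract (-2)·g(x) = 4 - 2·x, leaving -2
The remainder r(x) = -2 ≠ 0 (and deg r < deg g), so g ∤ f, i.e. f ∉ (g).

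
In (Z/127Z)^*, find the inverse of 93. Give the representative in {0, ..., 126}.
93^(−1) ≡ 56 (mod 127)

Apply the extended Euclidean algorithm to (127, 93), tracking rows (r, s, t) with s·127 + t·93 = r. Each division r_prev = q·r_cur + r_new produces the new row as (previous row) − q·(current row):
  row A: (127, 1, 0)   [1·127 + 0·93 = 127]
  row B: (93, 0, 1)   [0·127 + 1·93 = 93]
  127 = 1·93 + 34   → row C = row A − 1·row B = (34, 1, −1)   [check: 1·127 − 1·93 = 34]
  93 = 2·34 + 25   → row D = row B − 2·row C = (25, −2, 3)   [check: −2·127 + 3·93 = 25]
  34 = 1·25 + 9   → row E = row C − 1·row D = (9, 3, −4)   [check: 3·127 − 4·93 = 9]
  25 = 2·9 + 7   → row F = row D − 2·row E = (7, −8, 11)   [check: −8·127 + 11·93 = 7]
  9 = 1·7 + 2   → row G = row E − 1·row F = (2, 11, −15)   [check: 11·127 − 15·93 = 2]
  7 = 3·2 + 1   → row H = row F − 3·row G = (1, −41, 56)   [check: −41·127 + 56·93 = 1]
  2 = 2·1 + 0   → remainder 0, stop. gcd = 1 (last nonzero row H).
The gcd is 1, so 93 is invertible mod 127. The last nonzero row gives −41·127 + 56·93 = 1, so t = 56. So 93^(−1) ≡ 56 (mod 127). Verify: 93 · 56 = 5208 ≡ 1 (mod 127). ✓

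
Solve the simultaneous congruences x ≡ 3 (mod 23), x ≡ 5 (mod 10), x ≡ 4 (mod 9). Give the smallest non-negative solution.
x ≡ 1705 (mod 2070); the representative in [0, 2070) is 1705

The moduli 23, 10, 9 are pairwise coprime, so by the CRT there is a unique solution mod 23·10·9 = 2070.
Solve by successive substitution. Start with x ≡ 3 (mod 23).
  Combine with x ≡ 5 (mod 10): write x = 3 + 23·t and require 3 + 23·t ≡ 5 (mod 10), i.e. 23·t ≡ 5 − 3 ≡ 2 (mod 10). Since 23^(−1) ≡ 7 (mod 10) (23 ≡ 3 (mod 10)), t ≡ 7·2 ≡ 4 (mod 10). So x ≡ 3 + 23·4 = 95 (mod 230).
  Combine with x ≡ 4 (mod 9): write x = 95 + 230·t and require 95 + 230·t ≡ 4 (mod 9), i.e. 230·t ≡ 4 − 95 ≡ 8 (mod 9). Since 230^(−1) ≡ 2 (mod 9) (230 ≡ 5 (mod 9)), t ≡ 2·8 ≡ 7 (mod 9). So x ≡ 95 + 230·7 = 1705 (mod 2070).
Unique solution in [0, 2070): x = 1705.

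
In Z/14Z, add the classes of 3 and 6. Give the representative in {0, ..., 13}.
9

Both summands are already reduced mod 14. 3 + 6 = 9; 9 = 0·14 + 9, so (3 + 6) mod 14 = 9.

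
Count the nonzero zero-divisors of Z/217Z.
Z/217Z has 36 nonzero zero-divisors

In Z/217Z each nonzero element is either a unit (gcd with 217 is 1) or a zero-divisor (gcd > 1). The number of units is φ(217): factorise 217 = 7 · 31, so φ(217) = (7 − 1) · (31 − 1) = 6 · 30 = 180. The nonzero elements number 217 − 1 = 216. Hence the nonzero zero-divisors number 216 − 180 = 36.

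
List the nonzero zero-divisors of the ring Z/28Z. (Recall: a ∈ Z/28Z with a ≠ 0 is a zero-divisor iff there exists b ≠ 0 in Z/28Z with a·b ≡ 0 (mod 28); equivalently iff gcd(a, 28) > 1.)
An element a ∈ Z/28Z (with a ≠ 0) is a zero-divisor iff gcd(a, 28) > 1 (because a is a unit precisely when gcd(a, n) = 1, and in Z/nZ every nonzero, non-unit element is a zero-divisor). Scan a = 1, ..., 27 and keep those with gcd(a, 28) > 1:
  gcd(2, 28) = 2, gcd(4, 28) = 4, gcd(6, 28) = 2, gcd(7, 28) = 7, gcd(8, 28) = 4, gcd(10, 28) = 2, gcd(12, 28) = 4, gcd(14, 28) = 14, gcd(16, 28) = 4, gcd(18, 28) = 2, gcd(20, 28) = 4, gcd(21, 28) = 7, gcd(22, 28) = 2, gcd(24, 28) = 4, gcd(26, 28) = 2.
All other a ∈ {1, ..., 27} have gcd(a, 28) = 1 and are units. So the nonzero zero-divisors are exactly the 15 values of a appearing in this scan.

Final answer: nonzero zero-divisors of Z/28Z = {2, 4, 6, 7, 8, 10, 12, 14, 16, 18, 20, 21, 22, 24, 26}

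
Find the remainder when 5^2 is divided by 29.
25

Use repeated squaring. Binary(2) = 10. Walk through the bits of the exponent 2 left-to-right: at each bit after the leading one, square the running value, then multiply by 5 if the bit is 1 (always reducing mod 29):
  bit 1 = 1 (leading): start with 5.
  bit 2 = 0: square 5^2 = 25 (mod 29).
Final value: 5^2 ≡ 25 (mod 29).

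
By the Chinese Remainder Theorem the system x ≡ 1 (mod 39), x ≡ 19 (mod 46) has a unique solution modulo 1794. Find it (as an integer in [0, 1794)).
The moduli 39, 46 are pairwise coprime, so by the CRT there is a unique solution mod 39·46 = 1794.
Solve by successive substitution. Start with x ≡ 1 (mod 39).
  Combine with x ≡ 19 (mod 46): write x = 1 + 39·t and require 1 + 39·t ≡ 19 (mod 46), i.e. 39·t ≡ 19 − 1 ≡ 18 (mod 46). Since 39^(−1) ≡ 13 (mod 46), t ≡ 13·18 ≡ 4 (mod 46). So x ≡ 1 + 39·4 = 157 (mod 1794).
Unique solution in [0, 1794): x = 157.

Final answer: x ≡ 157 (mod 1794); the representative in [0, 1794) is 157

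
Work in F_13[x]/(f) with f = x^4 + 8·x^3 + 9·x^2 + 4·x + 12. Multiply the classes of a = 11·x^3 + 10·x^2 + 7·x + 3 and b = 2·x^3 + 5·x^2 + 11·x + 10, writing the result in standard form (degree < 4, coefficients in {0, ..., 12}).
Multiply as integer polynomials: a · b = 22·x^6 + 75·x^5 + 185·x^4 + 261·x^3 + 192·x^2 + 103·x + 30. Reducing coefficients mod 13: a · b ≡ 9·x^6 + 10·x^5 + 3·x^4 + x^3 + 10·x^2 + 12·x + 4. Now divide by f(x) = x^4 + 8·x^3 + 9·x^2 + 4·x + 12 in F_13[x], eliminating the leading term at each step:
  leading term 9·x^6: subtract (9·x^2)·f(x) = 9·x^6 + 7·x^5 + 3·x^4 + 10·x^3 + 4·x^2, leaving 3·x^5 + 4·x^3 + 6·x^2 + 12·x + 4 (coefficients mod 13)
  leading term 3·x^5: subtract (3·x)·f(x) = 3·x^5 + 11·x^4 + x^3 + 12·x^2 + 10·x, leaving 2·x^4 + 3·x^3 + 7·x^2 + 2·x + 4 (coefficients mod 13)
  leading term 2·x^4: subtract (2)·f(x) = 2·x^4 + 3·x^3 + 5·x^2 + 8·x + 11, leaving 2·x^2 + 7·x + 6 (coefficients mod 13)
The degree is now < 4, so this is the remainder. Hence a · b ≡ 2·x^2 + 7·x + 6 in F_13[x]/(f).

Final answer: a · b ≡ 2·x^2 + 7·x + 6 (mod f(x))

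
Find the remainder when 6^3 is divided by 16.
8

Use repeated squaring. Binary(3) = 11. Walk through the bits of the exponent 3 left-to-right: at each bit after the leading one, square the running value, then multiply by 6 if the bit is 1 (always reducing mod 16):
  bit 1 = 1 (leading): start with 6.
  bit 2 = 1: square 6^2 = 36 ≡ 4; bit is 1, so multiply 4·6 = 24 ≡ 8 (mod 16).
Final value: 6^3 ≡ 8 (mod 16).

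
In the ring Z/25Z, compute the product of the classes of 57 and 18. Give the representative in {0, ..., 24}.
Reduce the factors first: 57 ≡ 7 (mod 25), so 57 · 18 ≡ 7 · 18 (mod 25). 7 · 18 = 126. Dividing by 25: 126 = 5·25 + 1. So (57 · 18) mod 25 = 1.

Final answer: 1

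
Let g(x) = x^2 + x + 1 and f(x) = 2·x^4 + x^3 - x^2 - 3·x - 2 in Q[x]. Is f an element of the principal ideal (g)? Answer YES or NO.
In Q[x] the ideal (g) consists of all multiples of g, so f ∈ (g) iff g | f, i.e. iff the remainder of f on division by g is 0. Divide f by g (g is monic, so eliminate the leading term of the running remainder at each step):
  leading term 2·x^4: subtract (2·x^2)·g(x) = 2·x^4 + 2·x^3 + 2·x^2, leaving -x^3 - 3·x^2 - 3·x - 2
  leading term -x^3: subtract (-x)·g(x) = -x^3 - x^2 - x, leaving -2·x^2 - 2·x - 2
  leading term -2·x^2: subtract (-2)·g(x) = -2·x^2 - 2·x - 2, leaving 0
The remainder is 0, so f(x) = g(x) · h(x) with h(x) = 2·x^2 - x - 2. Hence g | f, i.e. f ∈ (g).

Final answer: YES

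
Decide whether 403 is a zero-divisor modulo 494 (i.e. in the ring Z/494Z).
YES

gcd(403, 494) = 13 > 1, so 403 is not a unit in Z/494Z. In Z/nZ every nonzero non-unit is a zero-divisor: explicitly, take b = 494/gcd = 38 ≠ 0 (mod 494); then 403·38 = 15314 = 31·494, i.e. 403·38 ≡ 0 (mod 494). So 403 is a zero-divisor.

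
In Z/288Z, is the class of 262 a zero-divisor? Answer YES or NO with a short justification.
gcd(262, 288) = 2 > 1, so 262 is not a unit in Z/288Z. In Z/nZ every nonzero non-unit is a zero-divisor: explicitly, take b = 288/gcd = 144 ≠ 0 (mod 288); then 262·144 = 37728 = 131·288, i.e. 262·144 ≡ 0 (mod 288). So 262 is a zero-divisor.

Final answer: YES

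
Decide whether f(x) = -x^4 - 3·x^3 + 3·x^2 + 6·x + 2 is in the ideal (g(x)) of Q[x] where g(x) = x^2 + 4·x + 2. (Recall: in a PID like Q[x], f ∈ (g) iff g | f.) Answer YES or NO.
YES

In Q[x] the ideal (g) consists of all multiples of g, so f ∈ (g) iff g | f, i.e. iff the remainder of f on division by g is 0. Divide f by g (g is monic, so eliminate the leading term of the running remainder at each step):
  leading term -x^4: subtract (-x^2)·g(x) = -x^4 - 4·x^3 - 2·x^2, leaving x^3 + 5·x^2 + 6·x + 2
  leading term x^3: subtract (x)·g(x) = x^3 + 4·x^2 + 2·x, leaving x^2 + 4·x + 2
  leading term x^2: subtract (1)·g(x) = x^2 + 4·x + 2, leaving 0
The remainder is 0, so f(x) = g(x) · h(x) with h(x) = -x^2 + x + 1. Hence g | f, i.e. f ∈ (g).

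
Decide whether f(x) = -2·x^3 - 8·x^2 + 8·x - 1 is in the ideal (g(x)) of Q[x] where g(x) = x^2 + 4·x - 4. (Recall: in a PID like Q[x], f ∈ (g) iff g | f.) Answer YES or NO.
In Q[x] the ideal (g) consists of all multiples of g, so f ∈ (g) iff g | f, i.e. iff the remainder of f on division by g is 0. Divide f by g (g is monic, so eliminate the leading term of the running remainder at each step):
  leading term -2·x^3: subtract (-2·x)·g(x) = -2·x^3 - 8·x^2 + 8·x, leaving -1
The remainder r(x) = -1 ≠ 0 (and deg r < deg g), so g ∤ f, i.e. f ∉ (g).

Final answer: NO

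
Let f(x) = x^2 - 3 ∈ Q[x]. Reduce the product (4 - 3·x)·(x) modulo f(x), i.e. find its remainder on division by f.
a · b ≡ 4·x - 9 (mod f(x))

First multiply in Q[x] without reducing: a · b = -3·x^2 + 4·x. Now divide by f(x) = x^2 - 3, eliminating the leading term at each step:
  leading term -3·x^2: subtract (-3)·f(x) = 9 - 3·x^2, leaving 4·x - 9
The degree is now < 2, so this is the remainder. Hence a · b ≡ 4·x - 9 in Q[x]/(f).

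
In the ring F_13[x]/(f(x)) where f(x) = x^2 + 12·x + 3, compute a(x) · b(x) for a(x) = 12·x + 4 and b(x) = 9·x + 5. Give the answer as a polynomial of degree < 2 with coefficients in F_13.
a · b ≡ 9·x + 8 (mod f(x))

Multiply as integer polynomials: a · b = 108·x^2 + 96·x + 20. Reducing coefficients mod 13: a · b ≡ 4·x^2 + 5·x + 7. Now divide by f(x) = x^2 + 12·x + 3 in F_13[x], eliminating the leading term at each step:
  leading term 4·x^2: subtract (4)·f(x) = 4·x^2 + 9·x + 12, leaving 9·x + 8 (coefficients mod 13)
The degree is now < 2, so this is the remainder. Hence a · b ≡ 9·x + 8 in F_13[x]/(f).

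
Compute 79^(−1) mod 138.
Apply the extended Euclidean algorithm to (138, 79), tracking rows (r, s, t) with s·138 + t·79 = r. Each division r_prev = q·r_cur + r_new produces the new row as (previous row) − q·(current row):
  row A: (138, 1, 0)   [1·138 + 0·79 = 138]
  row B: (79, 0, 1)   [0·138 + 1·79 = 79]
  138 = 1·79 + 59   → row C = row A − 1·row B = (59, 1, −1)   [check: 1·138 − 1·79 = 59]
  79 = 1·59 + 20   → row D = row B − 1·row C = (20, −1, 2)   [check: −1·138 + 2·79 = 20]
  59 = 2·20 + 19   → row E = row C − 2·row D = (19, 3, −5)   [check: 3·138 − 5·79 = 19]
  20 = 1·19 + 1   → row F = row D − 1·row E = (1, −4, 7)   [check: −4·138 + 7·79 = 1]
  19 = 19·1 + 0   → remainder 0, stop. gcd = 1 (last nonzero row F).
The gcd is 1, so 79 is invertible mod 138. The last nonzero row gives −4·138 + 7·79 = 1, so t = 7. So 79^(−1) ≡ 7 (mod 138). Verify: 79 · 7 = 553 ≡ 1 (mod 138). ✓

Final answer: 79^(−1) ≡ 7 (mod 138)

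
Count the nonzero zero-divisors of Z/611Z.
Z/611Z has 58 nonzero zero-divisors

In Z/611Z each nonzero element is either a unit (gcd with 611 is 1) or a zero-divisor (gcd > 1). The number of units is φ(611): factorise 611 = 13 · 47, so φ(611) = (13 − 1) · (47 − 1) = 12 · 46 = 552. The nonzero elements number 611 − 1 = 610. Hence the nonzero zero-divisors number 610 − 552 = 58.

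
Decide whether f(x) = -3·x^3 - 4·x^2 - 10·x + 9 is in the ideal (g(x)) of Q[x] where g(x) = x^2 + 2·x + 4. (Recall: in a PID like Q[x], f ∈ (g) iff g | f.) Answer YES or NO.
NO

In Q[x] the ideal (g) consists of all multiples of g, so f ∈ (g) iff g | f, i.e. iff the remainder of f on division by g is 0. Divide f by g (g is monic, so eliminate the leading term of the running remainder at each step):
  leading term -3·x^3: subtract (-3·x)·g(x) = -3·x^3 - 6·x^2 - 12·x, leaving 2·x^2 + 2·x + 9
  leading term 2·x^2: subtract (2)·g(x) = 2·x^2 + 4·x + 8, leaving 1 - 2·x
The remainder r(x) = 1 - 2·x ≠ 0 (and deg r < deg g), so g ∤ f, i.e. f ∉ (g).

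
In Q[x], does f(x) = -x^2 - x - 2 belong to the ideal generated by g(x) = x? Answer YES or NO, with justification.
In Q[x] the ideal (g) consists of all multiples of g, so f ∈ (g) iff g | f, i.e. iff the remainder of f on division by g is 0. Divide f by g (g is monic, so eliminate the leading term of the running remainder at each step):
  leading term -x^2: subtract (-x)·g(x) = -x^2, leaving -x - 2
  leading term -x: subtract (-1)·g(x) = -x, leaving -2
The remainder r(x) = -2 ≠ 0 (and deg r < deg g), so g ∤ f, i.e. f ∉ (g).

Final answer: NO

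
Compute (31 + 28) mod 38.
Both summands are already reduced mod 38. 31 + 28 = 59; 59 = 1·38 + 21, so (31 + 28) mod 38 = 21.

Final answer: 21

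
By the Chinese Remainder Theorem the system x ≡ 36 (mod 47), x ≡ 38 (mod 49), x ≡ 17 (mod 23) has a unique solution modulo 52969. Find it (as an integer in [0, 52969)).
The moduli 47, 49, 23 are pairwise coprime, so by the CRT there is a unique solution mod 47·49·23 = 52969.
Solve by successive substitution. Start with x ≡ 36 (mod 47).
  Combine with x ≡ 38 (mod 49): write x = 36 + 47·t and require 36 + 47·t ≡ 38 (mod 49), i.e. 47·t ≡ 38 − 36 ≡ 2 (mod 49). Since 47^(−1) ≡ 24 (mod 49), t ≡ 24·2 ≡ 48 (mod 49). So x ≡ 36 + 47·48 = 2292 (mod 2303).
  Combine with x ≡ 17 (mod 23): write x = 2292 + 2303·t and require 2292 + 2303·t ≡ 17 (mod 23), i.e. 2303·t ≡ 17 − 2292 ≡ 2 (mod 23). Since 2303^(−1) ≡ 8 (mod 23) (2303 ≡ 3 (mod 23)), t ≡ 8·2 ≡ 16 (mod 23). So x ≡ 2292 + 2303·16 = 39140 (mod 52969).
Unique solution in [0, 52969): x = 39140.

Final answer: x ≡ 39140 (mod 52969); the representative in [0, 52969) is 39140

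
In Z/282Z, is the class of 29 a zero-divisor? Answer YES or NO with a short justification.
gcd(29, 282) = 1, so 29 is a unit in Z/282Z (it has a multiplicative inverse). A unit cannot be a zero-divisor: if 29·b ≡ 0 then multiplying both sides by 29^(−1) gives b ≡ 0. So 29 is not a zero-divisor.

Final answer: NO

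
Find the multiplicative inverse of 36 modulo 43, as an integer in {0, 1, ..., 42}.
Apply the extended Euclidean algorithm to (43, 36), tracking rows (r, s, t) with s·43 + t·36 = r. Each division r_prev = q·r_cur + r_new produces the new row as (previous row) − q·(current row):
  row A: (43, 1, 0)   [1·43 + 0·36 = 43]
  row B: (36, 0, 1)   [0·43 + 1·36 = 36]
  43 = 1·36 + 7   → row C = row A − 1·row B = (7, 1, −1)   [check: 1·43 − 1·36 = 7]
  36 = 5·7 + 1   → row D = row B − 5·row C = (1, −5, 6)   [check: −5·43 + 6·36 = 1]
  7 = 7·1 + 0   → remainder 0, stop. gcd = 1 (last nonzero row D).
The gcd is 1, so 36 is invertible mod 43. The last nonzero row gives −5·43 + 6·36 = 1, so t = 6. So 36^(−1) ≡ 6 (mod 43). Verify: 36 · 6 = 216 ≡ 1 (mod 43). ✓

Final answer: 36^(−1) ≡ 6 (mod 43)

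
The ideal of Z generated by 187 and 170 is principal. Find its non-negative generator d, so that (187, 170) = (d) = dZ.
(187, 170) = (17); d = 17

In the PID Z, (a, b) is generated by gcd(a, b). Compute gcd(187, 170) with the extended Euclidean algorithm, tracking rows (r, s, t) with s·187 + t·170 = r:
  row A: (187, 1, 0)   [1·187 + 0·170 = 187]
  row B: (170, 0, 1)   [0·187 + 1·170 = 170]
  187 = 1·170 + 17   → row C = row A − 1·row B = (17, 1, −1)   [check: 1·187 − 1·170 = 17]
  170 = 10·17 + 0   → remainder 0, stop. gcd = 17 (last nonzero row C).
So gcd(187, 170) = 17, with Bézout identity 1·187 − 1·170 = 17. Containment (⊇): the Bézout identity exhibits 17 as an element of (187, 170), giving (17) ⊆ (187, 170). Containment (⊆): since 17 | 187 and 17 | 170 (187 = 17·11, 170 = 17·10), every Z-linear combination of 187 and 170 is divisible by 17, so (187, 170) ⊆ (17). Therefore (187, 170) = (17), d = 17.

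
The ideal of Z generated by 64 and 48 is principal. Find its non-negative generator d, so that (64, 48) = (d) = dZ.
(64, 48) = (16); d = 16

In the PID Z, (a, b) is generated by gcd(a, b). Compute gcd(64, 48) with the extended Euclidean algorithm, tracking rows (r, s, t) with s·64 + t·48 = r:
  row A: (64, 1, 0)   [1·64 + 0·48 = 64]
  row B: (48, 0, 1)   [0·64 + 1·48 = 48]
  64 = 1·48 + 16   → row C = row A − 1·row B = (16, 1, −1)   [check: 1·64 − 1·48 = 16]
  48 = 3·16 + 0   → remainder 0, stop. gcd = 16 (last nonzero row C).
So gcd(64, 48) = 16, with Bézout identity 1·64 − 1·48 = 16. Containment (⊇): the Bézout identity exhibits 16 as an element of (64, 48), giving (16) ⊆ (64, 48). Containment (⊆): since 16 | 64 and 16 | 48 (64 = 16·4, 48 = 16·3), every Z-linear combination of 64 and 48 is divisible by 16, so (64, 48) ⊆ (16). Therefore (64, 48) = (16), d = 16.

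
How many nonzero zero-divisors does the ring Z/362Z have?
In Z/362Z each nonzero element is either a unit (gcd with 362 is 1) or a zero-divisor (gcd > 1). The number of units is φ(362): factorise 362 = 2 · 181, so φ(362) = (2 − 1) · (181 − 1) = 1 · 180 = 180. The nonzero elements number 362 − 1 = 361. Hence the nonzero zero-divisors number 361 − 180 = 181.

Final answer: Z/362Z has 181 nonzero zero-divisors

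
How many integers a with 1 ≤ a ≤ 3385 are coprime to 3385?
The number of a ∈ {1, ..., 3385} with gcd(a, 3385) = 1 is by definition Euler's totient φ(3385). φ is multiplicative, with φ(p^e) = p^e − p^(e−1). Factorise 3385 = 5 · 677. Then
  φ(3385) = (5 − 1) · (677 − 1) = 4 · 676 = 2704.
So there are 2704 such integers.

Final answer: 2704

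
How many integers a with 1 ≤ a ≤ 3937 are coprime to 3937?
3780

The number of a ∈ {1, ..., 3937} with gcd(a, 3937) = 1 is by definition Euler's totient φ(3937). φ is multiplicative, with φ(p^e) = p^e − p^(e−1). Factorise 3937 = 31 · 127. Then
  φ(3937) = (31 − 1) · (127 − 1) = 30 · 126 = 3780.
So there are 3780 such integers.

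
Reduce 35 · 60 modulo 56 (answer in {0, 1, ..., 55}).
Reduce the factors first: 60 ≡ 4 (mod 56), so 35 · 60 ≡ 35 · 4 (mod 56). 35 · 4 = 140. Dividing by 56: 140 = 2·56 + 28. So (35 · 60) mod 56 = 28.

Final answer: 28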